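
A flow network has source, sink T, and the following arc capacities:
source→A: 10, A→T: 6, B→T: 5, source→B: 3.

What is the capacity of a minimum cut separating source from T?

Max flow = 9 (via 2 augmenting paths).
In the residual at optimum, the set reachable from source is {A, source}.
Cut edges: source→B (cap 3), A→T (cap 6). Sum = 9.

9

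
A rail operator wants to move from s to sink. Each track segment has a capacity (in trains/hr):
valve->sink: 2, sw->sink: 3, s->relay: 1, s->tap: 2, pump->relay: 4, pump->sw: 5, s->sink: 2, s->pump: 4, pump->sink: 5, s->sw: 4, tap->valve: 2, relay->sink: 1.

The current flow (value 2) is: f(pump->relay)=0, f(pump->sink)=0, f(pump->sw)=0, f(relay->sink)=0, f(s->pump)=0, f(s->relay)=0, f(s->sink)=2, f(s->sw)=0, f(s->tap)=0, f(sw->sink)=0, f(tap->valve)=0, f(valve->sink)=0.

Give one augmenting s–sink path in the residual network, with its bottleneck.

s->pump->sink, bottleneck 4

Residual along s->pump->sink: s->pump: 4, pump->sink: 5.
Bottleneck = min = 4.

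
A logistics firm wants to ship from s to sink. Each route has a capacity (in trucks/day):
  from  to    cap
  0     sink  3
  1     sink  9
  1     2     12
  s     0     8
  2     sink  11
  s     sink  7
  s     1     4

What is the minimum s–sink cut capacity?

14

Max flow = 14 (via 3 augmenting paths).
In the residual at optimum, the set reachable from s is {0, s}.
Cut edges: s→1 (cap 4), s→sink (cap 7), 0→sink (cap 3). Sum = 14.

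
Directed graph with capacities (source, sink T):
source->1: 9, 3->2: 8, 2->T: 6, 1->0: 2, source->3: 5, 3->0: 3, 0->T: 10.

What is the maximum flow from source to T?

7

Augment source->1->0->T: bottleneck 2. Total 2.
Augment source->3->0->T: bottleneck 3. Total 5.
Augment source->3->2->T: bottleneck 2. Total 7.
No augmenting path remains in the residual graph.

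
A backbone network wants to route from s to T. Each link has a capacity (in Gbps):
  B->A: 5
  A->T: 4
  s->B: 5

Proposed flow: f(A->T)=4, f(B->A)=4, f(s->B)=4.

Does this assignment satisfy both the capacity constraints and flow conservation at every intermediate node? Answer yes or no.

Yes

Every edge has 0 ≤ f(e) ≤ cap(e).
At each intermediate node, inflow equals outflow.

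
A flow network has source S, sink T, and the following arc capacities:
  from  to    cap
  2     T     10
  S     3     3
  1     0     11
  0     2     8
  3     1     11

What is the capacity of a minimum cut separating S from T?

Max flow = 3 (via 1 augmenting path).
In the residual at optimum, the set reachable from S is {S}.
Cut edges: S→3 (cap 3). Sum = 3.

3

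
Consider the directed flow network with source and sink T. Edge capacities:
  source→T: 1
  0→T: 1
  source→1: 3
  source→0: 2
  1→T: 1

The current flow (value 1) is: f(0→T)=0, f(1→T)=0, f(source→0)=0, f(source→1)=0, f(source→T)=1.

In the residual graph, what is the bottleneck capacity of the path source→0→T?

Residual capacities along the path: source→0: 2, 0→T: 1.
Minimum is 1.

1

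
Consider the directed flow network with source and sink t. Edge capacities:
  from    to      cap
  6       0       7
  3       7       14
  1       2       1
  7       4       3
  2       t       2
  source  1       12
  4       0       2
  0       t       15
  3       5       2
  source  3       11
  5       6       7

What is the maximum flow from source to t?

Augment source→1→2→t: bottleneck 1. Total 1.
Augment source→3→7→4→0→t: bottleneck 2. Total 3.
Augment source→3→5→6→0→t: bottleneck 2. Total 5.
No augmenting path remains in the residual graph.

5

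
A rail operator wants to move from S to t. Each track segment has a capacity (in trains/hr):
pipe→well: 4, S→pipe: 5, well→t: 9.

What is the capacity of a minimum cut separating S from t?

4

Max flow = 4 (via 1 augmenting path).
In the residual at optimum, the set reachable from S is {S, pipe}.
Cut edges: pipe→well (cap 4). Sum = 4.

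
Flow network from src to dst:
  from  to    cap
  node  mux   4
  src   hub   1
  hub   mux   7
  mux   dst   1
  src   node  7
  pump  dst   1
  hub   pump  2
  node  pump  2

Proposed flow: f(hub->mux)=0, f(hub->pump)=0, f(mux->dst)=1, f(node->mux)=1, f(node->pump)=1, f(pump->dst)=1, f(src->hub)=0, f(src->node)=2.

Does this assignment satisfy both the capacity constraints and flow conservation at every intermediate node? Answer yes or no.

Yes

Every edge has 0 ≤ f(e) ≤ cap(e).
At each intermediate node, inflow equals outflow.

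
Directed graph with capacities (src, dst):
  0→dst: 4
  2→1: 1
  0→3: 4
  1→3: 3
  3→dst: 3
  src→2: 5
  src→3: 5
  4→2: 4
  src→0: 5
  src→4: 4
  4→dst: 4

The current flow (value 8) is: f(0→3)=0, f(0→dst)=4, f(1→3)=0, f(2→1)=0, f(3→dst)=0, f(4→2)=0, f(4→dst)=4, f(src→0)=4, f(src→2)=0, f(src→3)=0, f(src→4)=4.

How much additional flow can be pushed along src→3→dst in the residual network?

Residual capacities along the path: src→3: 5, 3→dst: 3.
Minimum is 3.

3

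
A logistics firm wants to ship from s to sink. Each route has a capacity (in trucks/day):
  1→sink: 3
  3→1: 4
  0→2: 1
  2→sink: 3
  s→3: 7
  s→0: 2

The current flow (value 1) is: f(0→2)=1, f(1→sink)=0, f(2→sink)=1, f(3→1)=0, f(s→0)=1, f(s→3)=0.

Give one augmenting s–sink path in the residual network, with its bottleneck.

Residual along s→3→1→sink: s→3: 7, 3→1: 4, 1→sink: 3.
Bottleneck = min = 3.

s→3→1→sink, bottleneck 3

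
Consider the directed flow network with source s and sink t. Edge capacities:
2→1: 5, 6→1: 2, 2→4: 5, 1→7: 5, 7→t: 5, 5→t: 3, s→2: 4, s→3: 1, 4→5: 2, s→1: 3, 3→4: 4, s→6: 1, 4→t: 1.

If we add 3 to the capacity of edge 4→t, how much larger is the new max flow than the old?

Original max flow = 8.
After raising cap(4→t), augmenting paths through that edge carry 1 more unit.
New max flow = 9. Increase = 1.

1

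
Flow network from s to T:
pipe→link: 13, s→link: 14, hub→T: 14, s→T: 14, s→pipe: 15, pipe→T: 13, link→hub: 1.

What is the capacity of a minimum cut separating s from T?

Max flow = 28 (via 3 augmenting paths).
In the residual at optimum, the set reachable from s is {link, pipe, s}.
Cut edges: s→T (cap 14), pipe→T (cap 13), link→hub (cap 1). Sum = 28.

28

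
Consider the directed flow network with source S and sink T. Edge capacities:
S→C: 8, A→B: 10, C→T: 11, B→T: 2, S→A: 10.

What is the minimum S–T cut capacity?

Max flow = 10 (via 2 augmenting paths).
In the residual at optimum, the set reachable from S is {A, B, S}.
Cut edges: S→C (cap 8), B→T (cap 2). Sum = 10.

10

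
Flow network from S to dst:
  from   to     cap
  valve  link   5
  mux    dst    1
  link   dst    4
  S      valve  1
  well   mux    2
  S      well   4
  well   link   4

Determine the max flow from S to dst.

5

Augment S->valve->link->dst: bottleneck 1. Total 1.
Augment S->well->link->dst: bottleneck 3. Total 4.
Augment S->well->mux->dst: bottleneck 1. Total 5.
No augmenting path remains in the residual graph.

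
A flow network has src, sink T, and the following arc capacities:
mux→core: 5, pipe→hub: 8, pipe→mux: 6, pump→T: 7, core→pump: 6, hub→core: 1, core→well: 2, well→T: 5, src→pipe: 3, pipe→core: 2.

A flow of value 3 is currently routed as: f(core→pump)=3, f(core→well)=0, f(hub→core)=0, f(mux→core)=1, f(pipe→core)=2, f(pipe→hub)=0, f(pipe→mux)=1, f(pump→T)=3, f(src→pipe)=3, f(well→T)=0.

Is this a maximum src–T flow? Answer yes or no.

Yes

Residual reachable from src: {src}; T is not reachable.
Saturated cut: src→pipe with total capacity 3 = current flow value. Flow is maximum.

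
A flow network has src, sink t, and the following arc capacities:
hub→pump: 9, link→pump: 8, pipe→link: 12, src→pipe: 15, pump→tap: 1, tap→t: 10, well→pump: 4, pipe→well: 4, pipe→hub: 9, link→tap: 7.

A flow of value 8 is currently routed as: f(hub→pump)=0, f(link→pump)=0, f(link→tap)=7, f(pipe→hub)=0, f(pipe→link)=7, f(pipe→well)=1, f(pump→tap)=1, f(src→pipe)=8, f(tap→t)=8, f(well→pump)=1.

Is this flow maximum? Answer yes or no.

Residual reachable from src: {hub, link, pipe, pump, src, well}; t is not reachable.
Saturated cut: link→tap, pump→tap with total capacity 8 = current flow value. Flow is maximum.

Yes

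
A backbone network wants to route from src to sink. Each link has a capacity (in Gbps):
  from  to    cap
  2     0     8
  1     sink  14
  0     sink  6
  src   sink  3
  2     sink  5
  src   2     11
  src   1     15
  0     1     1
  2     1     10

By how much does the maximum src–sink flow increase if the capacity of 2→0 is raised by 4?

Original max flow = 28.
Edge 2→0 does not cross the min cut (source side {1, src}), so extra capacity there cannot help.
New max flow = 28. Increase = 0.

0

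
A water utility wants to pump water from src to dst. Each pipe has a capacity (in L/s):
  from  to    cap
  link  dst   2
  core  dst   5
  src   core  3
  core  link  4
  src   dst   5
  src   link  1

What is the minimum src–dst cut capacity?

9

Max flow = 9 (via 3 augmenting paths).
In the residual at optimum, the set reachable from src is {src}.
Cut edges: src→core (cap 3), src→link (cap 1), src→dst (cap 5). Sum = 9.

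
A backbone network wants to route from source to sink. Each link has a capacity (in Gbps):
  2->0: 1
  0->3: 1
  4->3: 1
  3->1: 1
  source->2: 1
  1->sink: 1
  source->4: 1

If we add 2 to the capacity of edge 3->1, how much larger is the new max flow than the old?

0

Original max flow = 1.
Even with extra capacity on 3->1, another cut of capacity 1 remains binding.
New max flow = 1. Increase = 0.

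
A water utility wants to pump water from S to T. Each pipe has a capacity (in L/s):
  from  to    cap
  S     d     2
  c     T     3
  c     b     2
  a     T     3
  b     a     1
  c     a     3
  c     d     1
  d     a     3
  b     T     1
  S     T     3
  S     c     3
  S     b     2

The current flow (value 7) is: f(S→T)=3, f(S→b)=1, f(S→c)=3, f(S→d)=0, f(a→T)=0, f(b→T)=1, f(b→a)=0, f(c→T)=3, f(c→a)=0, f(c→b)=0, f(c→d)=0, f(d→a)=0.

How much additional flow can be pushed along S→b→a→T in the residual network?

Residual capacities along the path: S→b: 1, b→a: 1, a→T: 3.
Minimum is 1.

1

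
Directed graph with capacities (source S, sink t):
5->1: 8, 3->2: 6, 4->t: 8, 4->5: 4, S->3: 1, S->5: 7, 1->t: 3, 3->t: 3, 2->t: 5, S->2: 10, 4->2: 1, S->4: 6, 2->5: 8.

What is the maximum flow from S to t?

15

Augment S->4->t: bottleneck 6. Total 6.
Augment S->3->t: bottleneck 1. Total 7.
Augment S->2->t: bottleneck 5. Total 12.
Augment S->5->1->t: bottleneck 3. Total 15.
No augmenting path remains in the residual graph.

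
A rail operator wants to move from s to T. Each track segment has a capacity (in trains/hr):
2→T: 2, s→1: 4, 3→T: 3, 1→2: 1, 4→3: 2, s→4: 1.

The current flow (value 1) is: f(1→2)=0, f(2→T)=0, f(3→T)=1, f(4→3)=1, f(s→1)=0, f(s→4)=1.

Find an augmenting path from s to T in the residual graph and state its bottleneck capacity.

Residual along s→1→2→T: s→1: 4, 1→2: 1, 2→T: 2.
Bottleneck = min = 1.

s→1→2→T, bottleneck 1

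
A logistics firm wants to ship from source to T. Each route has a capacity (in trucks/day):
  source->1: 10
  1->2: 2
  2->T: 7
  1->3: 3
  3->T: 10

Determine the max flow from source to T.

Augment source->1->3->T: bottleneck 3. Total 3.
Augment source->1->2->T: bottleneck 2. Total 5.
No augmenting path remains in the residual graph.

5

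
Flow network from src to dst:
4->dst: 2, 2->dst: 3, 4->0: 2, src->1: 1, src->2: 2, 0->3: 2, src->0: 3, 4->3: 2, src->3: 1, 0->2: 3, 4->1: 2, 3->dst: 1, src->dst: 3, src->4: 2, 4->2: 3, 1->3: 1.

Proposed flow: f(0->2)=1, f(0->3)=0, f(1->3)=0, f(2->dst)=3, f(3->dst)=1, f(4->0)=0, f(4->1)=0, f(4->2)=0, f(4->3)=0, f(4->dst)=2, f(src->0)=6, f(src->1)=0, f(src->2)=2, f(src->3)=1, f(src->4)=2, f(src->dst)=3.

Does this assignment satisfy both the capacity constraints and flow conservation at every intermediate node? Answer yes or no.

No

Capacity violated on src->0: flow 6 > capacity 3.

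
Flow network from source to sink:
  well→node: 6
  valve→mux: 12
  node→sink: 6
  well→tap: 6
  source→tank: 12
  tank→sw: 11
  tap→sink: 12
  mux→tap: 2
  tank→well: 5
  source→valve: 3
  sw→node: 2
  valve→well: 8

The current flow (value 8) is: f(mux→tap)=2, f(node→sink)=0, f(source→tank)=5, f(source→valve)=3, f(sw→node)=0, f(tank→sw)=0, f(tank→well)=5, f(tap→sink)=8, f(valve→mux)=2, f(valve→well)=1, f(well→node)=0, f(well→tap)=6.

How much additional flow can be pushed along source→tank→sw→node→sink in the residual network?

Residual capacities along the path: source→tank: 7, tank→sw: 11, sw→node: 2, node→sink: 6.
Minimum is 2.

2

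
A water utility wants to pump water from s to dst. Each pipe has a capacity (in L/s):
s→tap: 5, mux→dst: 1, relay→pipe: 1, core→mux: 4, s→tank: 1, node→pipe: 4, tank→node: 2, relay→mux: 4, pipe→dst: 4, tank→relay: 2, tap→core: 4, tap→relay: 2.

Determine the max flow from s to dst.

Augment s→tank→node→pipe→dst: bottleneck 1. Total 1.
Augment s→tap→relay→pipe→dst: bottleneck 1. Total 2.
Augment s→tap→relay→mux→dst: bottleneck 1. Total 3.
No augmenting path remains in the residual graph.

3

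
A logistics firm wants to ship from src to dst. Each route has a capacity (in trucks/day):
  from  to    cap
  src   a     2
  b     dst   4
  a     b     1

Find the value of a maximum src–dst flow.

Augment src->a->b->dst: bottleneck 1. Total 1.
No augmenting path remains in the residual graph.

1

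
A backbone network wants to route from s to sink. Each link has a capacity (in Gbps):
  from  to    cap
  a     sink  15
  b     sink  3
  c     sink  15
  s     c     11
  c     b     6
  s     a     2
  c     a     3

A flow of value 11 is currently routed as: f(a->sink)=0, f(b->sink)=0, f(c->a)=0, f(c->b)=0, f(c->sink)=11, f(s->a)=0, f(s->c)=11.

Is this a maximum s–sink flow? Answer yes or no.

No

Residual path s->a->sink has bottleneck 2 > 0.
Pushing 2 along it raises the flow to 13, so the given flow is not maximum.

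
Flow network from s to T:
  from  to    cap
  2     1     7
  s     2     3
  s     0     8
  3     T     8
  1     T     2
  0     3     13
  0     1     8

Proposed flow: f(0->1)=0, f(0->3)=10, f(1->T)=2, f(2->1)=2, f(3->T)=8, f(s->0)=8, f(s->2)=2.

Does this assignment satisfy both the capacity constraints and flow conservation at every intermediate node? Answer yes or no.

No

Conservation fails at 0: inflow 8 ≠ outflow 10.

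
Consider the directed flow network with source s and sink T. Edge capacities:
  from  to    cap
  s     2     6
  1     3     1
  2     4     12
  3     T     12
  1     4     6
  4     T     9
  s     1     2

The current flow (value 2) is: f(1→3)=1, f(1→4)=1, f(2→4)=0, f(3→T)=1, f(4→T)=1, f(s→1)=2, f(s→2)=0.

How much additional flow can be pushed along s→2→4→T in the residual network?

Residual capacities along the path: s→2: 6, 2→4: 12, 4→T: 8.
Minimum is 6.

6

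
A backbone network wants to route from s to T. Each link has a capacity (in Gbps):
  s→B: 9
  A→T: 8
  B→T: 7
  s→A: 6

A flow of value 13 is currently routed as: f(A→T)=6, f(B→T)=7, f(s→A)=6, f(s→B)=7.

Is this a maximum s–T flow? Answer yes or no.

Residual reachable from s: {B, s}; T is not reachable.
Saturated cut: s→A, B→T with total capacity 13 = current flow value. Flow is maximum.

Yes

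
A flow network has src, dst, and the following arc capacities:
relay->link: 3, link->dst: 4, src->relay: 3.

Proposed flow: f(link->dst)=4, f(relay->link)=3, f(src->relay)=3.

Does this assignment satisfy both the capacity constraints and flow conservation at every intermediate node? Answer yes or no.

No

Conservation fails at link: inflow 3 ≠ outflow 4.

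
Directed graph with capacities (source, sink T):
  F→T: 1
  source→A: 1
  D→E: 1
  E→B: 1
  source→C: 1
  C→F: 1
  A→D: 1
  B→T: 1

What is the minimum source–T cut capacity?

2

Max flow = 2 (via 2 augmenting paths).
In the residual at optimum, the set reachable from source is {source}.
Cut edges: source→A (cap 1), source→C (cap 1). Sum = 2.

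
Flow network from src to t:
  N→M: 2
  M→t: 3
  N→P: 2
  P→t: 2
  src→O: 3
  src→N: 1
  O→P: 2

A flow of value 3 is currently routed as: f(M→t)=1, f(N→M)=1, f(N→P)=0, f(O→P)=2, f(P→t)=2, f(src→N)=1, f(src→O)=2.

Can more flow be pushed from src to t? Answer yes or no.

Residual reachable from src: {O, src}; t is not reachable.
Saturated cut: src→N, O→P with total capacity 3 = current flow value. Flow is maximum.

No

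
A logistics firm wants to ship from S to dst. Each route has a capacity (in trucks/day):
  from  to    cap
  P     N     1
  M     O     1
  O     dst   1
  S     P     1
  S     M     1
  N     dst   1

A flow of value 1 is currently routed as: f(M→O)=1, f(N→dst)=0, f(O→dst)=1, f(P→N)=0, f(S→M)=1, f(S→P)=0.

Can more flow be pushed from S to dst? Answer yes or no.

Residual path S→P→N→dst has bottleneck 1 > 0.
Pushing 1 along it raises the flow to 2, so the given flow is not maximum.

Yes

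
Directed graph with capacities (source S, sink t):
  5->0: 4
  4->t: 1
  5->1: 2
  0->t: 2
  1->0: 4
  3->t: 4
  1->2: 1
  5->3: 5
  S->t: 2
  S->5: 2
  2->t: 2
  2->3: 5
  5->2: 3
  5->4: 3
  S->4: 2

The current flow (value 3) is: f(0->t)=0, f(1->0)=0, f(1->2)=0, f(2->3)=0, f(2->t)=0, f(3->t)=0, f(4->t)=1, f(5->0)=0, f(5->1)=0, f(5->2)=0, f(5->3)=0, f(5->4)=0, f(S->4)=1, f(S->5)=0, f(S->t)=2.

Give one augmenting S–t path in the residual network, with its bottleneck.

S->5->2->t, bottleneck 2

Residual along S->5->2->t: S->5: 2, 5->2: 3, 2->t: 2.
Bottleneck = min = 2.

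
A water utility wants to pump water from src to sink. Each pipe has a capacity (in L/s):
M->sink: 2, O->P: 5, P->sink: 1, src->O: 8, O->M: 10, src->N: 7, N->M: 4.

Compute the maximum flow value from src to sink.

3

Augment src->O->P->sink: bottleneck 1. Total 1.
Augment src->O->M->sink: bottleneck 2. Total 3.
No augmenting path remains in the residual graph.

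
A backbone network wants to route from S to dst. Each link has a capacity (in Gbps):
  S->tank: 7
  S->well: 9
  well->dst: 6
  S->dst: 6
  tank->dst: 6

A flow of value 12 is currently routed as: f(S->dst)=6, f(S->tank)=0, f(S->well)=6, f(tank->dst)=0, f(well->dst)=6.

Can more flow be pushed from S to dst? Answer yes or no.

Yes

Residual path S->tank->dst has bottleneck 6 > 0.
Pushing 6 along it raises the flow to 18, so the given flow is not maximum.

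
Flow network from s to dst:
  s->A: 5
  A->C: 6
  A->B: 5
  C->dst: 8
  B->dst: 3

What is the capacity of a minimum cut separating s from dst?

5

Max flow = 5 (via 1 augmenting path).
In the residual at optimum, the set reachable from s is {s}.
Cut edges: s->A (cap 5). Sum = 5.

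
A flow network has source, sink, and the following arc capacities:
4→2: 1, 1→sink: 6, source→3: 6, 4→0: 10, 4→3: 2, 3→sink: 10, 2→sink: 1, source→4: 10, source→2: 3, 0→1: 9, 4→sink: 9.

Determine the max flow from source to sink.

17

Augment source→4→sink: bottleneck 9. Total 9.
Augment source→2→sink: bottleneck 1. Total 10.
Augment source→3→sink: bottleneck 6. Total 16.
Augment source→4→3→sink: bottleneck 1. Total 17.
No augmenting path remains in the residual graph.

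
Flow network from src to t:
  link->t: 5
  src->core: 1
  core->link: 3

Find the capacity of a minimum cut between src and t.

1

Max flow = 1 (via 1 augmenting path).
In the residual at optimum, the set reachable from src is {src}.
Cut edges: src->core (cap 1). Sum = 1.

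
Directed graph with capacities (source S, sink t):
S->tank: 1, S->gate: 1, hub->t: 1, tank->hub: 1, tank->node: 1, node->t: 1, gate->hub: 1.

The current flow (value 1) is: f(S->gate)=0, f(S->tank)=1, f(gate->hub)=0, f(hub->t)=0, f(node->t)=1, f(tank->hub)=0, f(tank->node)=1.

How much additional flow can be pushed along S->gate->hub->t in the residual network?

1

Residual capacities along the path: S->gate: 1, gate->hub: 1, hub->t: 1.
Minimum is 1.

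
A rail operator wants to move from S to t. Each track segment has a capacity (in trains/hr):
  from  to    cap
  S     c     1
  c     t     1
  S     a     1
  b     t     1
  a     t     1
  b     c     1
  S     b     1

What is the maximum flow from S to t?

3

Augment S→b→t: bottleneck 1. Total 1.
Augment S→c→t: bottleneck 1. Total 2.
Augment S→a→t: bottleneck 1. Total 3.
No augmenting path remains in the residual graph.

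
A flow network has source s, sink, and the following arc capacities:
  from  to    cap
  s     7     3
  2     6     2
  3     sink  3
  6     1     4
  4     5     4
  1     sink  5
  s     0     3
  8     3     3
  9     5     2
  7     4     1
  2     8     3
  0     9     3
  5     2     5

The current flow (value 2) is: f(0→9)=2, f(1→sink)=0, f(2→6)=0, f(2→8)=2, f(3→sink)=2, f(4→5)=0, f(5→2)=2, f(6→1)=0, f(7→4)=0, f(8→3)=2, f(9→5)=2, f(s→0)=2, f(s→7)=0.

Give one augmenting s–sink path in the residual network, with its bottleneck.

Residual along s→7→4→5→2→8→3→sink: s→7: 3, 7→4: 1, 4→5: 4, 5→2: 3, 2→8: 1, 8→3: 1, 3→sink: 1.
Bottleneck = min = 1.

s→7→4→5→2→8→3→sink, bottleneck 1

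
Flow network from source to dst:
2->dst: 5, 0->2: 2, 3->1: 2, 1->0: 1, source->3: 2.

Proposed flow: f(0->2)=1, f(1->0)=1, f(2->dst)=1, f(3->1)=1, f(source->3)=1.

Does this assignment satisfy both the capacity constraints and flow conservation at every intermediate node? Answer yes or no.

Every edge has 0 ≤ f(e) ≤ cap(e).
At each intermediate node, inflow equals outflow.

Yes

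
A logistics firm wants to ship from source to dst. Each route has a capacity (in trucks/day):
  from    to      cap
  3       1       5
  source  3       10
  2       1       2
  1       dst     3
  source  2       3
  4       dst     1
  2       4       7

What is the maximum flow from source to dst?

4

Augment source->2->4->dst: bottleneck 1. Total 1.
Augment source->2->1->dst: bottleneck 2. Total 3.
Augment source->3->1->dst: bottleneck 1. Total 4.
No augmenting path remains in the residual graph.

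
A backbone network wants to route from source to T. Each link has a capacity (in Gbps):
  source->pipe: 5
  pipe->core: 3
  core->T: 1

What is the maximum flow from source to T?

1

Augment source->pipe->core->T: bottleneck 1. Total 1.
No augmenting path remains in the residual graph.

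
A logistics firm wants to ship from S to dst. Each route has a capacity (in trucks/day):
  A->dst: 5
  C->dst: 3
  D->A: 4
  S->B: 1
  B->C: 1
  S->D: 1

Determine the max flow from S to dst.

Augment S->B->C->dst: bottleneck 1. Total 1.
Augment S->D->A->dst: bottleneck 1. Total 2.
No augmenting path remains in the residual graph.

2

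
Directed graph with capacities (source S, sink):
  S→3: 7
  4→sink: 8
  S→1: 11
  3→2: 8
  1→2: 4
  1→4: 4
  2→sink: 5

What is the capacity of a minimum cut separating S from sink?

9

Max flow = 9 (via 3 augmenting paths).
In the residual at optimum, the set reachable from S is {1, 2, 3, S}.
Cut edges: 1→4 (cap 4), 2→sink (cap 5). Sum = 9.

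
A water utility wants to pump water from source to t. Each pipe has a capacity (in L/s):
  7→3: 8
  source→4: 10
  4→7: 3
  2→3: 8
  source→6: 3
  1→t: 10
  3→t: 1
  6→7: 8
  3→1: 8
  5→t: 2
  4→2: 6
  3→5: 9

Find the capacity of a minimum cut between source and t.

Max flow = 11 (via 4 augmenting paths).
In the residual at optimum, the set reachable from source is {2, 3, 4, 5, 6, 7, source}.
Cut edges: 3→1 (cap 8), 3→t (cap 1), 5→t (cap 2). Sum = 11.

11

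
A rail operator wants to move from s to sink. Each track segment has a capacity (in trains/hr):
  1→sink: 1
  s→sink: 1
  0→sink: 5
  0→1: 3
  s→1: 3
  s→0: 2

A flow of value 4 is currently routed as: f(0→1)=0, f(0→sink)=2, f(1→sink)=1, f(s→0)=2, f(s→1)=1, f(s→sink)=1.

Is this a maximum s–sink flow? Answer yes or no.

Yes

Residual reachable from s: {1, s}; sink is not reachable.
Saturated cut: s→0, s→sink, 1→sink with total capacity 4 = current flow value. Flow is maximum.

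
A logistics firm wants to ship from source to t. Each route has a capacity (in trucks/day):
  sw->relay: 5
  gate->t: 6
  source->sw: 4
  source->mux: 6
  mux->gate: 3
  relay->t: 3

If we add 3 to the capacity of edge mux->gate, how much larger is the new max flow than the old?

Original max flow = 6.
After raising cap(mux->gate), augmenting paths through that edge carry 3 more units.
New max flow = 9. Increase = 3.

3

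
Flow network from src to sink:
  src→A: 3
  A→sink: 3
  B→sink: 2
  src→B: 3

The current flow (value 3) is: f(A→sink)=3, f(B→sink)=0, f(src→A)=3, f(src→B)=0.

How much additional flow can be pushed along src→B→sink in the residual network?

2

Residual capacities along the path: src→B: 3, B→sink: 2.
Minimum is 2.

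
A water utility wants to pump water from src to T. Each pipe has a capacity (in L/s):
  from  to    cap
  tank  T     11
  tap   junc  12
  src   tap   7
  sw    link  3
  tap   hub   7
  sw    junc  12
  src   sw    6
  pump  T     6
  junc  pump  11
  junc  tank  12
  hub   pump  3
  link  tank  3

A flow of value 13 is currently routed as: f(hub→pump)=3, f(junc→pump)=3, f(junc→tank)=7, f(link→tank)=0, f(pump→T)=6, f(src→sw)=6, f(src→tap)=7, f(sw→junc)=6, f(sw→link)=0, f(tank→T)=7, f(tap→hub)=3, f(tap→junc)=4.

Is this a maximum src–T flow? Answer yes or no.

Residual reachable from src: {src}; T is not reachable.
Saturated cut: src→tap, src→sw with total capacity 13 = current flow value. Flow is maximum.

Yes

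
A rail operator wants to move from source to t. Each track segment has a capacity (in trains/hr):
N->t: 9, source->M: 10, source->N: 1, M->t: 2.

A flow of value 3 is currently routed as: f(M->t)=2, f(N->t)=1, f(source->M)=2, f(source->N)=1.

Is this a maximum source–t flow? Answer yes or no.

Residual reachable from source: {M, source}; t is not reachable.
Saturated cut: source->N, M->t with total capacity 3 = current flow value. Flow is maximum.

Yes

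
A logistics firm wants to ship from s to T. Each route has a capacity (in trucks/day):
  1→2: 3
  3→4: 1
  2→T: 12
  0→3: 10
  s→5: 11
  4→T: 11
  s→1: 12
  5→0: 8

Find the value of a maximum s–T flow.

4

Augment s→1→2→T: bottleneck 3. Total 3.
Augment s→5→0→3→4→T: bottleneck 1. Total 4.
No augmenting path remains in the residual graph.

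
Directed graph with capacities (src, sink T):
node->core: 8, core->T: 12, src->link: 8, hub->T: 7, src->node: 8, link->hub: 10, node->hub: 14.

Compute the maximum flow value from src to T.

Augment src->link->hub->T: bottleneck 7. Total 7.
Augment src->node->core->T: bottleneck 8. Total 15.
No augmenting path remains in the residual graph.

15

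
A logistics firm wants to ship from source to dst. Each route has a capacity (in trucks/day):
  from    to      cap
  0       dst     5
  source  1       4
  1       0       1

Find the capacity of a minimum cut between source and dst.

Max flow = 1 (via 1 augmenting path).
In the residual at optimum, the set reachable from source is {1, source}.
Cut edges: 1→0 (cap 1). Sum = 1.

1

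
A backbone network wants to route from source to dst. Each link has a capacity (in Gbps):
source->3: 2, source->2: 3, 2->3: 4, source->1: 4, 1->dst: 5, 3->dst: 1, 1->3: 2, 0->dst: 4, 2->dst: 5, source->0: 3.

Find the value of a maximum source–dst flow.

11

Augment source->0->dst: bottleneck 3. Total 3.
Augment source->1->dst: bottleneck 4. Total 7.
Augment source->2->dst: bottleneck 3. Total 10.
Augment source->3->dst: bottleneck 1. Total 11.
No augmenting path remains in the residual graph.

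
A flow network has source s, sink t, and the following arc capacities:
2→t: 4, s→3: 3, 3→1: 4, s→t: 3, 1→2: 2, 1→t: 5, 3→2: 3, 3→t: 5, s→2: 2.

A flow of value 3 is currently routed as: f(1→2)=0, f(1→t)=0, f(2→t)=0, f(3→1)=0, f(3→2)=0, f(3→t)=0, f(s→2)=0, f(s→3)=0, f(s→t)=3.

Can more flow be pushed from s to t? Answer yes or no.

Yes

Residual path s→3→t has bottleneck 3 > 0.
Pushing 3 along it raises the flow to 6, so the given flow is not maximum.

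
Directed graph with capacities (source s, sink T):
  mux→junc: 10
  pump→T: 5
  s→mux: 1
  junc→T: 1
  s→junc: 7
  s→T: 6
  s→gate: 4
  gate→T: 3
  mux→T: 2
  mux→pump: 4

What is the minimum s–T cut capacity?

Max flow = 11 (via 4 augmenting paths).
In the residual at optimum, the set reachable from s is {gate, junc, s}.
Cut edges: s→mux (cap 1), s→T (cap 6), gate→T (cap 3), junc→T (cap 1). Sum = 11.

11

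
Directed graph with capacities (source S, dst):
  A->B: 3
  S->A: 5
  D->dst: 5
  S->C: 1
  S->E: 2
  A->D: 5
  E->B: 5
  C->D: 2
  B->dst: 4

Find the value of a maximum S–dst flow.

Augment S->C->D->dst: bottleneck 1. Total 1.
Augment S->A->B->dst: bottleneck 3. Total 4.
Augment S->A->D->dst: bottleneck 2. Total 6.
Augment S->E->B->dst: bottleneck 1. Total 7.
Augment S->E->B->A->D->dst: bottleneck 1. Total 8.
No augmenting path remains in the residual graph.

8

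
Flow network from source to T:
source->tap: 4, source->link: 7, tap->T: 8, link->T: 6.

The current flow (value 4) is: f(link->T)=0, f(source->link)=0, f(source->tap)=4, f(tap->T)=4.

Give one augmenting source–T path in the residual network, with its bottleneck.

source->link->T, bottleneck 6

Residual along source->link->T: source->link: 7, link->T: 6.
Bottleneck = min = 6.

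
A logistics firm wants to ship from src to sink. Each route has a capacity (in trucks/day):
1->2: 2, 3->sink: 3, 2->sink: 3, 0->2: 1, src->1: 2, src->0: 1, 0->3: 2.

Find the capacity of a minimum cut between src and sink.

3

Max flow = 3 (via 2 augmenting paths).
In the residual at optimum, the set reachable from src is {src}.
Cut edges: src->0 (cap 1), src->1 (cap 2). Sum = 3.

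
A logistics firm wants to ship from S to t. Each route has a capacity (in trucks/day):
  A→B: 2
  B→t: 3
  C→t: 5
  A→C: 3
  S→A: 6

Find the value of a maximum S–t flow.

5

Augment S→A→C→t: bottleneck 3. Total 3.
Augment S→A→B→t: bottleneck 2. Total 5.
No augmenting path remains in the residual graph.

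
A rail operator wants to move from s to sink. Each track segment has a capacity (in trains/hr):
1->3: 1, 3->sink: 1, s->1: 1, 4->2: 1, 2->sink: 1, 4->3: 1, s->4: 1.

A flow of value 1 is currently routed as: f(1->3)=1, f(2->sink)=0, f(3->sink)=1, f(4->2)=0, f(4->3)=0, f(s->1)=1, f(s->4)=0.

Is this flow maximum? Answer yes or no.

No

Residual path s->4->2->sink has bottleneck 1 > 0.
Pushing 1 along it raises the flow to 2, so the given flow is not maximum.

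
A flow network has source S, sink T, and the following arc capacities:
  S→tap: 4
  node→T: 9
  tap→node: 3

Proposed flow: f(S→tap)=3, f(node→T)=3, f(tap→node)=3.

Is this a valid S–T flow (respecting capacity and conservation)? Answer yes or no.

Every edge has 0 ≤ f(e) ≤ cap(e).
At each intermediate node, inflow equals outflow.

Yes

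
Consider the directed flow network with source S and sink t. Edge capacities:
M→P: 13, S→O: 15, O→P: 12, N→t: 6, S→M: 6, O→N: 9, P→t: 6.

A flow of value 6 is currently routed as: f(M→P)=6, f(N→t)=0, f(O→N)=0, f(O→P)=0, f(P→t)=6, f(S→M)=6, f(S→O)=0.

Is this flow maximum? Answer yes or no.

Residual path S→O→N→t has bottleneck 6 > 0.
Pushing 6 along it raises the flow to 12, so the given flow is not maximum.

No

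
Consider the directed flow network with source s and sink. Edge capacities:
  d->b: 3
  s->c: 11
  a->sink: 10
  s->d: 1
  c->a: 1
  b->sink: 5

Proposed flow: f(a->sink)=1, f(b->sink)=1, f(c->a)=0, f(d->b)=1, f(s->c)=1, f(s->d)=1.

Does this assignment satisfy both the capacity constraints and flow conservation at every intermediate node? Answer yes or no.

Conservation fails at c: inflow 1 ≠ outflow 0.

No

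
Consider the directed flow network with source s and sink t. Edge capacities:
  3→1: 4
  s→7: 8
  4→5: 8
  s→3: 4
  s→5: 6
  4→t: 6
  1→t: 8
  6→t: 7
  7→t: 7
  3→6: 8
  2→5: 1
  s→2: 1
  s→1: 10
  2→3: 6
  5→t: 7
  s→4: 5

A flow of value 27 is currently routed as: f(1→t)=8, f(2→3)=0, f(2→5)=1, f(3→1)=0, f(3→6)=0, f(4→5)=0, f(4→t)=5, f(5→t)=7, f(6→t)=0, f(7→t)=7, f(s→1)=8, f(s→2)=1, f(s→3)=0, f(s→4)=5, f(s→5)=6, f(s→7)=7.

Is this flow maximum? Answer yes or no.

No

Residual path s→3→6→t has bottleneck 4 > 0.
Pushing 4 along it raises the flow to 31, so the given flow is not maximum.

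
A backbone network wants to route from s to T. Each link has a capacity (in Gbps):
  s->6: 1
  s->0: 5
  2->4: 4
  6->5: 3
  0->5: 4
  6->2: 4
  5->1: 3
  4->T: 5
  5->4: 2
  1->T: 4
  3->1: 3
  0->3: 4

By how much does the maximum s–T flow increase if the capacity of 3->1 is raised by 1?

0

Original max flow = 6.
Edge 3->1 does not cross the min cut (source side {s}), so extra capacity there cannot help.
New max flow = 6. Increase = 0.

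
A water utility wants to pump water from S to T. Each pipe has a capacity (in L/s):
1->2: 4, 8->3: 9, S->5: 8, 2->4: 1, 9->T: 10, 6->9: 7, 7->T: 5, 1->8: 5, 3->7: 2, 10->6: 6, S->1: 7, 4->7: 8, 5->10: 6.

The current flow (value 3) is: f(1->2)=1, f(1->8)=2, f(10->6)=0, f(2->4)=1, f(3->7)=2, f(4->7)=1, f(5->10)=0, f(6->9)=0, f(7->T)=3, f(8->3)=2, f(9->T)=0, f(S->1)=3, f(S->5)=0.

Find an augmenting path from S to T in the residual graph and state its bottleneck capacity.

Residual along S->5->10->6->9->T: S->5: 8, 5->10: 6, 10->6: 6, 6->9: 7, 9->T: 10.
Bottleneck = min = 6.

S->5->10->6->9->T, bottleneck 6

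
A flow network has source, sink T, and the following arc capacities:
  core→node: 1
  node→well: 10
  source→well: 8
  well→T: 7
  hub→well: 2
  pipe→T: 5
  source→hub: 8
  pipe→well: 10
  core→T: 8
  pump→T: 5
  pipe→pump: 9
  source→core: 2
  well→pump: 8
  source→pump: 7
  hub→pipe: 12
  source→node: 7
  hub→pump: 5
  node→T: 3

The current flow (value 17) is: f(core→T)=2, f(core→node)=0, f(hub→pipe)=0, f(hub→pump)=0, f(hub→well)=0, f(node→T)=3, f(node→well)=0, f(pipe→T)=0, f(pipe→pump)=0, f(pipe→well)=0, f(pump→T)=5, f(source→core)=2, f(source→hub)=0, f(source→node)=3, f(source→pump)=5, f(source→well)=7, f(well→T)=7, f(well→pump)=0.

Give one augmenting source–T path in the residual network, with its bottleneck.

source→hub→pipe→T, bottleneck 5

Residual along source→hub→pipe→T: source→hub: 8, hub→pipe: 12, pipe→T: 5.
Bottleneck = min = 5.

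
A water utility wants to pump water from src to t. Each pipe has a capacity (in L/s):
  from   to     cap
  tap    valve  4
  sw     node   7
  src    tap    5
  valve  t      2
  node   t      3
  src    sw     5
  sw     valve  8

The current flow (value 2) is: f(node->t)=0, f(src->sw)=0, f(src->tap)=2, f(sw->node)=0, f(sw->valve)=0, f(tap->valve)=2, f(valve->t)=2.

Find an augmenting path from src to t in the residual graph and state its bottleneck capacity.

src->sw->node->t, bottleneck 3

Residual along src->sw->node->t: src->sw: 5, sw->node: 7, node->t: 3.
Bottleneck = min = 3.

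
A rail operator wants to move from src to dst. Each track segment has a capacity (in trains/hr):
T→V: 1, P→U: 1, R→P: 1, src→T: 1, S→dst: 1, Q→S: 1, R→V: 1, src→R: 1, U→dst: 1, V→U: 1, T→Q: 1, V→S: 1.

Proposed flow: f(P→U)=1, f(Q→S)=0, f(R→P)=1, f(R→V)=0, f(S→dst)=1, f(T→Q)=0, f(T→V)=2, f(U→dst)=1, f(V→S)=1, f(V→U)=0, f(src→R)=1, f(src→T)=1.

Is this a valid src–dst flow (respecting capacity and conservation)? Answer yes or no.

No

Capacity violated on T→V: flow 2 > capacity 1.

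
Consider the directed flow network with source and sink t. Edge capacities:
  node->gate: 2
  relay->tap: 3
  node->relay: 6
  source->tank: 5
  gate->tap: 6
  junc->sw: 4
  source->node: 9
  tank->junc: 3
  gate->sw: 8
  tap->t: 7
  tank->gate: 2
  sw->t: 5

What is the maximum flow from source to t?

10

Augment source->node->relay->tap->t: bottleneck 3. Total 3.
Augment source->node->gate->tap->t: bottleneck 2. Total 5.
Augment source->tank->gate->tap->t: bottleneck 2. Total 7.
Augment source->tank->junc->sw->t: bottleneck 3. Total 10.
No augmenting path remains in the residual graph.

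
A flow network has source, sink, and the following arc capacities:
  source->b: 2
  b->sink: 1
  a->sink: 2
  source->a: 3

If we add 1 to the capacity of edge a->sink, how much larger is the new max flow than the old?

Original max flow = 3.
After raising cap(a->sink), augmenting paths through that edge carry 1 more unit.
New max flow = 4. Increase = 1.

1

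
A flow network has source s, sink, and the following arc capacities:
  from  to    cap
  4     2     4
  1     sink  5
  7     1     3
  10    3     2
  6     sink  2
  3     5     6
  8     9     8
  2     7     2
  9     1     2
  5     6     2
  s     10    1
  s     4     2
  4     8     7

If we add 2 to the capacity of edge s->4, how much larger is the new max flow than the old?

Original max flow = 3.
After raising cap(s->4), augmenting paths through that edge carry 2 more units.
New max flow = 5. Increase = 2.

2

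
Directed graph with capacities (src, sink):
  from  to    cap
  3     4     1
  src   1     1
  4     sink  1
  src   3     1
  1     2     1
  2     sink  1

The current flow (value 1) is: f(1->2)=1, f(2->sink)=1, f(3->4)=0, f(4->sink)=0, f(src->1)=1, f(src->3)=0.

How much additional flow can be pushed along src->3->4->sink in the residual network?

1

Residual capacities along the path: src->3: 1, 3->4: 1, 4->sink: 1.
Minimum is 1.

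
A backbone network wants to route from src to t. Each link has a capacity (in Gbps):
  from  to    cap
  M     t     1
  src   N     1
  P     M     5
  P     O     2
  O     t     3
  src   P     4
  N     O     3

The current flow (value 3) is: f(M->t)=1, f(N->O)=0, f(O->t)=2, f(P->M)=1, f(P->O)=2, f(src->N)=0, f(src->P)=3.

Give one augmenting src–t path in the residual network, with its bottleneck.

src->N->O->t, bottleneck 1

Residual along src->N->O->t: src->N: 1, N->O: 3, O->t: 1.
Bottleneck = min = 1.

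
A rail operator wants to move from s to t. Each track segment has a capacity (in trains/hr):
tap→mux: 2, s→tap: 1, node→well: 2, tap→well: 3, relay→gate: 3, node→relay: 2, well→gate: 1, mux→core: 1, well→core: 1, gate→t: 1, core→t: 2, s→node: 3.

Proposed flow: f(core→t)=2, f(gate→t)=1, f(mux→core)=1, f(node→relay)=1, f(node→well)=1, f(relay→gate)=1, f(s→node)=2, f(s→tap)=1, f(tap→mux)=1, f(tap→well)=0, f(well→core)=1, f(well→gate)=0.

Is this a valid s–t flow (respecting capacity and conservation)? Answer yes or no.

Yes

Every edge has 0 ≤ f(e) ≤ cap(e).
At each intermediate node, inflow equals outflow.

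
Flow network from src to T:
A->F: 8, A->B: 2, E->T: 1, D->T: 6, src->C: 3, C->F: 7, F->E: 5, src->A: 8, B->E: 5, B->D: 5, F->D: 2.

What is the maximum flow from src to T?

5

Augment src->A->F->D->T: bottleneck 2. Total 2.
Augment src->A->F->E->T: bottleneck 1. Total 3.
Augment src->A->B->D->T: bottleneck 2. Total 5.
No augmenting path remains in the residual graph.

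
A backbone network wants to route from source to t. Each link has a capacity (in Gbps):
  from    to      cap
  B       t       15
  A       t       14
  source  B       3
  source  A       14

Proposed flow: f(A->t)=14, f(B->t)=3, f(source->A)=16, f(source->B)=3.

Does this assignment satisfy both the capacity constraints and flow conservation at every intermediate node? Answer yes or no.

Capacity violated on source->A: flow 16 > capacity 14.

No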